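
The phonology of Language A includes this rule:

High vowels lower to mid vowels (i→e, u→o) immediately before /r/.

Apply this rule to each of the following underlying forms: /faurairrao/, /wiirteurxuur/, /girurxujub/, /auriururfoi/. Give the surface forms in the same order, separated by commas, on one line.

faoraerrao, wierteorxuor, gerorxujub, aoriororfoi

/faurairrao/: /u/ is a high vowel immediately before /r/, so it lowers to [o]. /i/ is a high vowel immediately before /r/, so it lowers to [e]. → [faoraerrao].
/wiirteurxuur/: /i/ is a high vowel immediately before /r/, so it lowers to [e]. /u/ is a high vowel immediately before /r/, so it lowers to [o]. /u/ is a high vowel immediately before /r/, so it lowers to [o]. → [wierteorxuor].
/girurxujub/: /i/ is a high vowel immediately before /r/, so it lowers to [e]. /u/ is a high vowel immediately before /r/, so it lowers to [o]. → [gerorxujub].
/auriururfoi/: /u/ is a high vowel immediately before /r/, so it lowers to [o]. /u/ is a high vowel immediately before /r/, so it lowers to [o]. /u/ is a high vowel immediately before /r/, so it lowers to [o]. → [aoriororfoi].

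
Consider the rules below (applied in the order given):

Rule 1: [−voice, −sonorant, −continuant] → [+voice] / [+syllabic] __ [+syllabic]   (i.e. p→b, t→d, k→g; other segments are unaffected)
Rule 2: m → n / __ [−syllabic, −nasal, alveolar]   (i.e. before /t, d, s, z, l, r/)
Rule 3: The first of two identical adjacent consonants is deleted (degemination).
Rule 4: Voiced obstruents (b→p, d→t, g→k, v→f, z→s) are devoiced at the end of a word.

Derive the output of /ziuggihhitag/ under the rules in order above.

ziugihidak

Rule 1 (intervocalic voicing): /t/ is a voiceless stop between vowels /i/ and /a/, so it voices to [d]. /ziuggihhitag/ → ziuggihhidag.
Rule 2 (nasal place assimilation): no segment meets the environment; /ziuggihhidag/ is unchanged.
Rule 3 (degemination): /gg/ is a geminate; the first /g/ deletes. /hh/ is a geminate; the first /h/ deletes. /ziuggihhidag/ → ziugihidag.
Rule 4 (final devoicing): /g/ is a voiced obstruent in word-final position, so it devoices to [k]. /ziugihidag/ → ziugihidak.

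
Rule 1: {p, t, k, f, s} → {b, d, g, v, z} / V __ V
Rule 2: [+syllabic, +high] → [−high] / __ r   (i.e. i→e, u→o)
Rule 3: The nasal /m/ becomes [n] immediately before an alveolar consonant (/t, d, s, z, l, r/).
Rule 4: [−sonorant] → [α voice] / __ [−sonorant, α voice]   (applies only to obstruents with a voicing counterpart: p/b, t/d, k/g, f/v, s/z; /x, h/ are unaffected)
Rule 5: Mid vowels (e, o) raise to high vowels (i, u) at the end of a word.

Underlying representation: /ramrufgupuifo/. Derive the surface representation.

ranruvgubuivu

Rule 1 (intervocalic voicing): /p/ is a voiceless obstruent between vowels /u/ and /u/, so it voices to [b]. /f/ is a voiceless obstruent between vowels /i/ and /o/, so it voices to [v]. /ramrufgupuifo/ → ramrufgubuivo.
Rule 2 (pre-rhotic lowering): no segment meets the environment; /ramrufgubuivo/ is unchanged.
Rule 3 (nasal place assimilation): /m/ precedes the alveolar consonant /r/, so it assimilates in place to [n]. /ramrufgubuivo/ → ranrufgubuivo.
Rule 4 (regressive voicing assimilation): /f/ precedes the voiced obstruent /g/, so it voices to [v] by assimilation. /ranrufgubuivo/ → ranruvgubuivo.
Rule 5 (final vowel raising): /o/ is a mid vowel in word-final position, so it raises to [u]. /ranruvgubuivo/ → ranruvgubuivu.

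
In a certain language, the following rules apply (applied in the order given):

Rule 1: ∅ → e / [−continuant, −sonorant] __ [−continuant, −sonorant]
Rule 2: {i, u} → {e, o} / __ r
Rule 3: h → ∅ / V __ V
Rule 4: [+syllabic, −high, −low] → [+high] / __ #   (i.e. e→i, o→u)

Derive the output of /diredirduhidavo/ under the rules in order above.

Rule 1 (stop-cluster e-epenthesis): no segment meets the environment; /diredirduhidavo/ is unchanged.
Rule 2 (pre-rhotic lowering): /i/ is a high vowel immediately before /r/, so it lowers to [e]. /i/ is a high vowel immediately before /r/, so it lowers to [e]. /diredirduhidavo/ → derederduhidavo.
Rule 3 (intervocalic h-deletion): /h/ occurs between vowels /u/ and /i/, so it deletes. /derederduhidavo/ → derederduidavo.
Rule 4 (final vowel raising): /o/ is a mid vowel in word-final position, so it raises to [u]. /derederduidavo/ → derederduidavu.

derederduidavu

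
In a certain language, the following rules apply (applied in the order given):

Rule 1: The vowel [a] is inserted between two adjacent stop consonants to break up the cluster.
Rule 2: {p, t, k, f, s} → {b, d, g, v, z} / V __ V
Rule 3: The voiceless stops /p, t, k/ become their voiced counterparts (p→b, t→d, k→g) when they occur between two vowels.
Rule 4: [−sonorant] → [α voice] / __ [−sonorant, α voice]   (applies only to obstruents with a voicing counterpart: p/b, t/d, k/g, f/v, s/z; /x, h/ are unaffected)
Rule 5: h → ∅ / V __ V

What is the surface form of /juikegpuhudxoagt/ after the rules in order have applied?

Rule 1 (stop-cluster a-epenthesis): /g/ and /p/ form a stop–stop cluster, so [a] is inserted between them. /g/ and /t/ form a stop–stop cluster, so [a] is inserted between them. /juikegpuhudxoagt/ → juikegapuhudxoagat.
Rule 2 (intervocalic voicing): /k/ is a voiceless obstruent between vowels /i/ and /e/, so it voices to [g]. /p/ is a voiceless obstruent between vowels /a/ and /u/, so it voices to [b]. /juikegapuhudxoagat/ → juigegabuhudxoagat.
Rule 3 (intervocalic voicing): no segment meets the environment; /juigegabuhudxoagat/ is unchanged.
Rule 4 (regressive voicing assimilation): /d/ precedes the voiceless obstruent /x/, so it devoices to [t] by assimilation. /juigegabuhudxoagat/ → juigegabuhutxoagat.
Rule 5 (intervocalic h-deletion): /h/ occurs between vowels /u/ and /u/, so it deletes. /juigegabuhutxoagat/ → juigegabuutxoagat.

juigegabuutxoagat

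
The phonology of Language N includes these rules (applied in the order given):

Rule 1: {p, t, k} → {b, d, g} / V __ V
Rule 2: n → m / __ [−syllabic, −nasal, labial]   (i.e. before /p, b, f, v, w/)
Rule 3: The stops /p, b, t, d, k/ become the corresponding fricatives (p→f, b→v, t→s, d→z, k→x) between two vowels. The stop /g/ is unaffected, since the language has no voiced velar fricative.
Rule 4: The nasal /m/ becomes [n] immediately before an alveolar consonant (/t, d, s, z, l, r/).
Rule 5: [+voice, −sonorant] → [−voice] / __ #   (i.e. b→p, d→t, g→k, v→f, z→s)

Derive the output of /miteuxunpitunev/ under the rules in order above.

mizeuxumpizunef

Rule 1 (intervocalic voicing): /t/ is a voiceless stop between vowels /i/ and /e/, so it voices to [d]. /t/ is a voiceless stop between vowels /i/ and /u/, so it voices to [d]. /miteuxunpitunev/ → mideuxunpidunev.
Rule 2 (nasal place assimilation): /n/ precedes the labial consonant /p/, so it assimilates in place to [m]. /mideuxunpidunev/ → mideuxumpidunev.
Rule 3 (intervocalic spirantization): /d/ is a stop between vowels /i/ and /e/, so it spirantizes to the fricative [z]. /d/ is a stop between vowels /i/ and /u/, so it spirantizes to the fricative [z]. /mideuxumpidunev/ → mizeuxumpizunev.
Rule 4 (nasal place assimilation): no segment meets the environment; /mizeuxumpizunev/ is unchanged.
Rule 5 (final devoicing): /v/ is a voiced obstruent in word-final position, so it devoices to [f]. /mizeuxumpizunev/ → mizeuxumpizunef.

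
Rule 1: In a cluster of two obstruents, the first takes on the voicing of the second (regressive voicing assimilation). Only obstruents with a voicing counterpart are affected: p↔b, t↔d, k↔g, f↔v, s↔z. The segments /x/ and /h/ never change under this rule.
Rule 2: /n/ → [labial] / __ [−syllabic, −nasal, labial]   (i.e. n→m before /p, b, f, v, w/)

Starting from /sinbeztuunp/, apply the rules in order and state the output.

Rule 1 (regressive voicing assimilation): /z/ precedes the voiceless obstruent /t/, so it devoices to [s] by assimilation. /sinbeztuunp/ → sinbestuunp.
Rule 2 (nasal place assimilation): /n/ precedes the labial consonant /b/, so it assimilates in place to [m]. /n/ precedes the labial consonant /p/, so it assimilates in place to [m]. /sinbestuunp/ → simbestuump.

simbestuump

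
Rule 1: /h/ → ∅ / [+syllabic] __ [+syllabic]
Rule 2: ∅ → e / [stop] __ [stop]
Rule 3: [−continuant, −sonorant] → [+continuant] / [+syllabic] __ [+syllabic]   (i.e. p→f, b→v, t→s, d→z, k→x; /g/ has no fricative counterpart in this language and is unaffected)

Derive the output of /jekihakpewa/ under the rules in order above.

jexiaxefewa

Rule 1 (intervocalic h-deletion): /h/ occurs between vowels /i/ and /a/, so it deletes. /jekihakpewa/ → jekiakpewa.
Rule 2 (stop-cluster e-epenthesis): /k/ and /p/ form a stop–stop cluster, so [e] is inserted between them. /jekiakpewa/ → jekiakepewa.
Rule 3 (intervocalic spirantization): /k/ is a stop between vowels /e/ and /i/, so it spirantizes to the fricative [x]. /k/ is a stop between vowels /a/ and /e/, so it spirantizes to the fricative [x]. /p/ is a stop between vowels /e/ and /e/, so it spirantizes to the fricative [f]. /jekiakepewa/ → jexiaxefewa.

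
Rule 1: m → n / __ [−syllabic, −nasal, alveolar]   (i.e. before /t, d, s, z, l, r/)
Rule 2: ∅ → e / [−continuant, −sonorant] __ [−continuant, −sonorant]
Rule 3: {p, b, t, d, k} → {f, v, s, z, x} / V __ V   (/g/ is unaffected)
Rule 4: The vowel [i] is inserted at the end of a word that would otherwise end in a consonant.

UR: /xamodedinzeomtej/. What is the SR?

xamozezinzeonteji

Rule 1 (nasal place assimilation): /m/ precedes the alveolar consonant /t/, so it assimilates in place to [n]. /xamodedinzeomtej/ → xamodedinzeontej.
Rule 2 (stop-cluster e-epenthesis): no segment meets the environment; /xamodedinzeontej/ is unchanged.
Rule 3 (intervocalic spirantization): /d/ is a stop between vowels /o/ and /e/, so it spirantizes to the fricative [z]. /d/ is a stop between vowels /e/ and /i/, so it spirantizes to the fricative [z]. /xamodedinzeontej/ → xamozezinzeontej.
Rule 4 (final i-epenthesis): the form ends in the consonant /j/, so [i] is inserted word-finally. /xamozezinzeontej/ → xamozezinzeonteji.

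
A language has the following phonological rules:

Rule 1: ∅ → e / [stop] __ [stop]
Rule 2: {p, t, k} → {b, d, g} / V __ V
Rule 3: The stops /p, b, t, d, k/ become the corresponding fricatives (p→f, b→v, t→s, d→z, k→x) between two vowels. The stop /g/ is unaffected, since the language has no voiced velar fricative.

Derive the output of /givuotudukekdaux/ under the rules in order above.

givuozuzugegezaux

Rule 1 (stop-cluster e-epenthesis): /k/ and /d/ form a stop–stop cluster, so [e] is inserted between them. /givuotudukekdaux/ → givuotudukekedaux.
Rule 2 (intervocalic voicing): /t/ is a voiceless stop between vowels /o/ and /u/, so it voices to [d]. /k/ is a voiceless stop between vowels /u/ and /e/, so it voices to [g]. /k/ is a voiceless stop between vowels /e/ and /e/, so it voices to [g]. /givuotudukekedaux/ → givuodudugegedaux.
Rule 3 (intervocalic spirantization): /d/ is a stop between vowels /o/ and /u/, so it spirantizes to the fricative [z]. /d/ is a stop between vowels /u/ and /u/, so it spirantizes to the fricative [z]. /d/ is a stop between vowels /e/ and /a/, so it spirantizes to the fricative [z]. /givuodudugegedaux/ → givuozuzugegezaux.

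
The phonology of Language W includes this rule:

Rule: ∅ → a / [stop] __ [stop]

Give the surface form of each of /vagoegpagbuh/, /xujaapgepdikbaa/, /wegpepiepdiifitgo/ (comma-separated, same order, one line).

/vagoegpagbuh/: /g/ and /p/ form a stop–stop cluster, so [a] is inserted between them. /g/ and /b/ form a stop–stop cluster, so [a] is inserted between them. → [vagoegapagabuh].
/xujaapgepdikbaa/: /p/ and /g/ form a stop–stop cluster, so [a] is inserted between them. /p/ and /d/ form a stop–stop cluster, so [a] is inserted between them. /k/ and /b/ form a stop–stop cluster, so [a] is inserted between them. → [xujaapagepadikabaa].
/wegpepiepdiifitgo/: /g/ and /p/ form a stop–stop cluster, so [a] is inserted between them. /p/ and /d/ form a stop–stop cluster, so [a] is inserted between them. /t/ and /g/ form a stop–stop cluster, so [a] is inserted between them. → [wegapepiepadiifitago].

vagoegapagabuh, xujaapagepadikabaa, wegapepiepadiifitago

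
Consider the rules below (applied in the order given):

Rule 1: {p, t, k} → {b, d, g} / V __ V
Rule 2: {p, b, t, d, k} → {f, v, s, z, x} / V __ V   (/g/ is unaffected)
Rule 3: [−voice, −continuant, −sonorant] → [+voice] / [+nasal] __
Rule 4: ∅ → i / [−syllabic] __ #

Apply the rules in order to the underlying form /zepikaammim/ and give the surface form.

zevigaammimi

Rule 1 (intervocalic voicing): /p/ is a voiceless stop between vowels /e/ and /i/, so it voices to [b]. /k/ is a voiceless stop between vowels /i/ and /a/, so it voices to [g]. /zepikaammim/ → zebigaammim.
Rule 2 (intervocalic spirantization): /b/ is a stop between vowels /e/ and /i/, so it spirantizes to the fricative [v]. /zebigaammim/ → zevigaammim.
Rule 3 (post-nasal voicing): no segment meets the environment; /zevigaammim/ is unchanged.
Rule 4 (final i-epenthesis): the form ends in the consonant /m/, so [i] is inserted word-finally. /zevigaammim/ → zevigaammimi.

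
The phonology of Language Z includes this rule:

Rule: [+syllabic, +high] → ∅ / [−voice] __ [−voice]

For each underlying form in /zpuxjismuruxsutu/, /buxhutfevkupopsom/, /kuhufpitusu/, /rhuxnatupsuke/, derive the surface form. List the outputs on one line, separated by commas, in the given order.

zpxjismuruxstu, buxhtfevkpopsom, khfptsu, rhxnatpske

/zpuxjismuruxsutu/: /u/ is a high vowel flanked by voiceless consonants /p/ and /x/, so it deletes. /u/ is a high vowel flanked by voiceless consonants /s/ and /t/, so it deletes. → [zpxjismuruxstu].
/buxhutfevkupopsom/: /u/ is a high vowel flanked by voiceless consonants /h/ and /t/, so it deletes. /u/ is a high vowel flanked by voiceless consonants /k/ and /p/, so it deletes. → [buxhtfevkpopsom].
/kuhufpitusu/: /u/ is a high vowel flanked by voiceless consonants /k/ and /h/, so it deletes. /u/ is a high vowel flanked by voiceless consonants /h/ and /f/, so it deletes. /i/ is a high vowel flanked by voiceless consonants /p/ and /t/, so it deletes. /u/ is a high vowel flanked by voiceless consonants /t/ and /s/, so it deletes. → [khfptsu].
/rhuxnatupsuke/: /u/ is a high vowel flanked by voiceless consonants /h/ and /x/, so it deletes. /u/ is a high vowel flanked by voiceless consonants /t/ and /p/, so it deletes. /u/ is a high vowel flanked by voiceless consonants /s/ and /k/, so it deletes. → [rhxnatpske].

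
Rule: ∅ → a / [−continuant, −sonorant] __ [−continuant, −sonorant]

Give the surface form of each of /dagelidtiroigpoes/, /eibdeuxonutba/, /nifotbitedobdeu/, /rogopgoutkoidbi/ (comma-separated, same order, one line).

dagelidatiroigapoes, eibadeuxonutaba, nifotabitedobadeu, rogopagoutakoidabi

/dagelidtiroigpoes/: /d/ and /t/ form a stop–stop cluster, so [a] is inserted between them. /g/ and /p/ form a stop–stop cluster, so [a] is inserted between them. → [dagelidatiroigapoes].
/eibdeuxonutba/: /b/ and /d/ form a stop–stop cluster, so [a] is inserted between them. /t/ and /b/ form a stop–stop cluster, so [a] is inserted between them. → [eibadeuxonutaba].
/nifotbitedobdeu/: /t/ and /b/ form a stop–stop cluster, so [a] is inserted between them. /b/ and /d/ form a stop–stop cluster, so [a] is inserted between them. → [nifotabitedobadeu].
/rogopgoutkoidbi/: /p/ and /g/ form a stop–stop cluster, so [a] is inserted between them. /t/ and /k/ form a stop–stop cluster, so [a] is inserted between them. /d/ and /b/ form a stop–stop cluster, so [a] is inserted between them. → [rogopagoutakoidabi].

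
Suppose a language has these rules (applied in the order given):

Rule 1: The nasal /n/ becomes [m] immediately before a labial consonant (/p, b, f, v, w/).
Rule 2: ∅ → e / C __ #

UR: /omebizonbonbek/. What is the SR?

Rule 1 (nasal place assimilation): /n/ precedes the labial consonant /b/, so it assimilates in place to [m]. /n/ precedes the labial consonant /b/, so it assimilates in place to [m]. /omebizonbonbek/ → omebizombombek.
Rule 2 (final e-epenthesis): the form ends in the consonant /k/, so [e] is inserted word-finally. /omebizombombek/ → omebizombombeke.

omebizombombeke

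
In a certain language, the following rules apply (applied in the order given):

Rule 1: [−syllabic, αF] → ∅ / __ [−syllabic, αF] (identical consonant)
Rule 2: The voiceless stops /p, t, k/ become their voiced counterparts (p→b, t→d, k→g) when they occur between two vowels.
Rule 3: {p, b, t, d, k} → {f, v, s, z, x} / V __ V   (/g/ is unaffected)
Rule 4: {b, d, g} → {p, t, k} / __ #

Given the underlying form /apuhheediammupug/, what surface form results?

Rule 1 (degemination): /hh/ is a geminate; the first /h/ deletes. /mm/ is a geminate; the first /m/ deletes. /apuhheediammupug/ → apuheediamupug.
Rule 2 (intervocalic voicing): /p/ is a voiceless stop between vowels /a/ and /u/, so it voices to [b]. /p/ is a voiceless stop between vowels /u/ and /u/, so it voices to [b]. /apuheediamupug/ → abuheediamubug.
Rule 3 (intervocalic spirantization): /b/ is a stop between vowels /a/ and /u/, so it spirantizes to the fricative [v]. /d/ is a stop between vowels /e/ and /i/, so it spirantizes to the fricative [z]. /b/ is a stop between vowels /u/ and /u/, so it spirantizes to the fricative [v]. /abuheediamubug/ → avuheeziamuvug.
Rule 4 (final devoicing): /g/ is a voiced stop in word-final position, so it devoices to [k]. /avuheeziamuvug/ → avuheeziamuvuk.

avuheeziamuvuk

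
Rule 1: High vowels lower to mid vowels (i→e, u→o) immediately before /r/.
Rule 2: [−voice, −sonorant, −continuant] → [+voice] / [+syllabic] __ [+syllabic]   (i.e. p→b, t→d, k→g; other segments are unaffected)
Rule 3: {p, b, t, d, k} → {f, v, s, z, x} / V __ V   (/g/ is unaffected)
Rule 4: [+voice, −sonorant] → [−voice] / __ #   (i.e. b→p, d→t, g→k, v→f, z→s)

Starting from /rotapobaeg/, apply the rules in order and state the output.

rozavovaek

Rule 1 (pre-rhotic lowering): no segment meets the environment; /rotapobaeg/ is unchanged.
Rule 2 (intervocalic voicing): /t/ is a voiceless stop between vowels /o/ and /a/, so it voices to [d]. /p/ is a voiceless stop between vowels /a/ and /o/, so it voices to [b]. /rotapobaeg/ → rodabobaeg.
Rule 3 (intervocalic spirantization): /d/ is a stop between vowels /o/ and /a/, so it spirantizes to the fricative [z]. /b/ is a stop between vowels /a/ and /o/, so it spirantizes to the fricative [v]. /b/ is a stop between vowels /o/ and /a/, so it spirantizes to the fricative [v]. /rodabobaeg/ → rozavovaeg.
Rule 4 (final devoicing): /g/ is a voiced obstruent in word-final position, so it devoices to [k]. /rozavovaeg/ → rozavovaek.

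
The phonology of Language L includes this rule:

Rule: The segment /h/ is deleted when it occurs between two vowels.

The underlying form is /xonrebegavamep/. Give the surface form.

No segment of /xonrebegavamep/ meets the structural description of the rule, so the form surfaces unchanged.

xonrebegavamep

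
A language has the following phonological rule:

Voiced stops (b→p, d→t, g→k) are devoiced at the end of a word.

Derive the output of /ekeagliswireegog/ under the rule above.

ekeagliswireegok

/g/ is a voiced stop in word-final position, so it devoices to [k].
The other instances of /g/ do not occur in the required environment and remain unchanged.
Surface form: [ekeagliswireegok].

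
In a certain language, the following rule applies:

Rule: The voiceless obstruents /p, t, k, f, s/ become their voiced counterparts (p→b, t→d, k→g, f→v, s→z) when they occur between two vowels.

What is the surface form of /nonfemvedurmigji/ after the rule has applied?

No segment of /nonfemvedurmigji/ meets the structural description of the rule, so the form surfaces unchanged.

nonfemvedurmigji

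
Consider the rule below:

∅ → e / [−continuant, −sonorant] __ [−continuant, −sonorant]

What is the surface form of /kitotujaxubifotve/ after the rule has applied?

kitotujaxubifotve

No segment of /kitotujaxubifotve/ meets the structural description of the rule, so the form surfaces unchanged.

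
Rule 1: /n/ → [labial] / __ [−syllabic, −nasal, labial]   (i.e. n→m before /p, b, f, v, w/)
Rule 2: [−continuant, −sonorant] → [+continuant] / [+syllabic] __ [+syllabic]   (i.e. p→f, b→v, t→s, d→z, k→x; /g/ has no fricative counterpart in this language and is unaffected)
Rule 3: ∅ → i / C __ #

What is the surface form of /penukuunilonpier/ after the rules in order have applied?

penuxuunilompieri

Rule 1 (nasal place assimilation): /n/ precedes the labial consonant /p/, so it assimilates in place to [m]. /penukuunilonpier/ → penukuunilompier.
Rule 2 (intervocalic spirantization): /k/ is a stop between vowels /u/ and /u/, so it spirantizes to the fricative [x]. /penukuunilompier/ → penuxuunilompier.
Rule 3 (final i-epenthesis): the form ends in the consonant /r/, so [i] is inserted word-finally. /penuxuunilompier/ → penuxuunilompieri.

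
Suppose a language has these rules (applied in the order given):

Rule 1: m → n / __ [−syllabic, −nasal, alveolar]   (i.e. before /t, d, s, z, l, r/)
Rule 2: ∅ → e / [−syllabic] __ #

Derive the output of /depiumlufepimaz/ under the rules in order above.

depiunlufepimaze

Rule 1 (nasal place assimilation): /m/ precedes the alveolar consonant /l/, so it assimilates in place to [n]. /depiumlufepimaz/ → depiunlufepimaz.
Rule 2 (final e-epenthesis): the form ends in the consonant /z/, so [e] is inserted word-finally. /depiunlufepimaz/ → depiunlufepimaze.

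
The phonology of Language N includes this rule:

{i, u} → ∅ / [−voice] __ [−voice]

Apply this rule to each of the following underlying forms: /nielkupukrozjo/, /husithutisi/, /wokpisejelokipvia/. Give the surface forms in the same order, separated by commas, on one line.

/nielkupukrozjo/: /u/ is a high vowel flanked by voiceless consonants /k/ and /p/, so it deletes. /u/ is a high vowel flanked by voiceless consonants /p/ and /k/, so it deletes. → [nielkpkrozjo].
/husithutisi/: /u/ is a high vowel flanked by voiceless consonants /h/ and /s/, so it deletes. /i/ is a high vowel flanked by voiceless consonants /s/ and /t/, so it deletes. /u/ is a high vowel flanked by voiceless consonants /h/ and /t/, so it deletes. /i/ is a high vowel flanked by voiceless consonants /t/ and /s/, so it deletes. → [hsthtsi].
/wokpisejelokipvia/: /i/ is a high vowel flanked by voiceless consonants /p/ and /s/, so it deletes. /i/ is a high vowel flanked by voiceless consonants /k/ and /p/, so it deletes. → [wokpsejelokpvia].

nielkpkrozjo, hsthtsi, wokpsejelokpvia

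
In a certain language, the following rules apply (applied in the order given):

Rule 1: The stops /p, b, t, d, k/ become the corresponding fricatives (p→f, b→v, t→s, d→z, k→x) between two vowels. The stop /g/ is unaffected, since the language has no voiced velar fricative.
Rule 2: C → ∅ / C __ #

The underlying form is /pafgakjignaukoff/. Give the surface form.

Rule 1 (intervocalic spirantization): /k/ is a stop between vowels /u/ and /o/, so it spirantizes to the fricative [x]. /pafgakjignaukoff/ → pafgakjignauxoff.
Rule 2 (final cluster simplification): /f/ is the second consonant of a word-final cluster /ff/, so it deletes. /pafgakjignauxoff/ → pafgakjignauxof.

pafgakjignauxof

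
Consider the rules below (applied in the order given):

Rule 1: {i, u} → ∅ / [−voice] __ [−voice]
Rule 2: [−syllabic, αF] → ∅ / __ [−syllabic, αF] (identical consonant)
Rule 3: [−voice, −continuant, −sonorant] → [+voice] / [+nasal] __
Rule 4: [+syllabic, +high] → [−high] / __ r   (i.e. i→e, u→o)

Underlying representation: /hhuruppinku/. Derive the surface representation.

horupingu

Rule 1 (high vowel syncope): no segment meets the environment; /hhuruppinku/ is unchanged.
Rule 2 (degemination): /hh/ is a geminate; the first /h/ deletes. /pp/ is a geminate; the first /p/ deletes. /hhuruppinku/ → hurupinku.
Rule 3 (post-nasal voicing): /k/ is a voiceless stop immediately after the nasal /n/, so it voices to [g]. /hurupinku/ → hurupingu.
Rule 4 (pre-rhotic lowering): /u/ is a high vowel immediately before /r/, so it lowers to [o]. /hurupingu/ → horupingu.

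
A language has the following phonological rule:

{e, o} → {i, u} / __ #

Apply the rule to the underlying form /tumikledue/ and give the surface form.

Scanning /tumikledue/: /e/ at position 7 is not in the conditioning environment; /e/ is a mid vowel in word-final position, so it raises to [i].
Result: [tumikledui].

tumikledui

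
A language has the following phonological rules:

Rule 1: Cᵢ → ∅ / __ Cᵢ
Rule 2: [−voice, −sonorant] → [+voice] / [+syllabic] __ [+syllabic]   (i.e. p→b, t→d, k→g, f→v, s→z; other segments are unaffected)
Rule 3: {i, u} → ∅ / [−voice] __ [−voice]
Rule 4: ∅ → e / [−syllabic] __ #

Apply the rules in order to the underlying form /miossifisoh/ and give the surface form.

Rule 1 (degemination): /ss/ is a geminate; the first /s/ deletes. /miossifisoh/ → miosifisoh.
Rule 2 (intervocalic voicing): /s/ is a voiceless obstruent between vowels /o/ and /i/, so it voices to [z]. /f/ is a voiceless obstruent between vowels /i/ and /i/, so it voices to [v]. /s/ is a voiceless obstruent between vowels /i/ and /o/, so it voices to [z]. /miosifisoh/ → miozivizoh.
Rule 3 (high vowel syncope): no segment meets the environment; /miozivizoh/ is unchanged.
Rule 4 (final e-epenthesis): the form ends in the consonant /h/, so [e] is inserted word-finally. /miozivizoh/ → miozivizohe.

miozivizohe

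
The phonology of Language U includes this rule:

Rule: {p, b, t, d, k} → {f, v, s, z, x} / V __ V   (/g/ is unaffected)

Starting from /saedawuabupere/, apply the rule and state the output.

/d/ is a stop between vowels /e/ and /a/, so it spirantizes to the fricative [z].
/b/ is a stop between vowels /a/ and /u/, so it spirantizes to the fricative [v].
/p/ is a stop between vowels /u/ and /e/, so it spirantizes to the fricative [f].
Surface form: [saezawuavufere].

saezawuavufere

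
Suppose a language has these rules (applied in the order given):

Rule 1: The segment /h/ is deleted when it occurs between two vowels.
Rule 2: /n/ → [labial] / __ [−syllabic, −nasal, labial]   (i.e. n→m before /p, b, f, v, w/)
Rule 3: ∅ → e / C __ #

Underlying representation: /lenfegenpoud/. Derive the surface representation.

lemfegempoude

Rule 1 (intervocalic h-deletion): no segment meets the environment; /lenfegenpoud/ is unchanged.
Rule 2 (nasal place assimilation): /n/ precedes the labial consonant /f/, so it assimilates in place to [m]. /n/ precedes the labial consonant /p/, so it assimilates in place to [m]. /lenfegenpoud/ → lemfegempoud.
Rule 3 (final e-epenthesis): the form ends in the consonant /d/, so [e] is inserted word-finally. /lemfegempoud/ → lemfegempoude.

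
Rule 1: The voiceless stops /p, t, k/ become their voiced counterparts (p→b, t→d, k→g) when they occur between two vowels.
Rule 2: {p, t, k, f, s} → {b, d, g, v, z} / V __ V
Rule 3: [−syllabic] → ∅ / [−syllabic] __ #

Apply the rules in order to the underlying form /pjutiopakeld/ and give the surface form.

pjudiobagel

Rule 1 (intervocalic voicing): /t/ is a voiceless stop between vowels /u/ and /i/, so it voices to [d]. /p/ is a voiceless stop between vowels /o/ and /a/, so it voices to [b]. /k/ is a voiceless stop between vowels /a/ and /e/, so it voices to [g]. /pjutiopakeld/ → pjudiobageld.
Rule 2 (intervocalic voicing): no segment meets the environment; /pjudiobageld/ is unchanged.
Rule 3 (final cluster simplification): /d/ is the second consonant of a word-final cluster /ld/, so it deletes. /pjudiobageld/ → pjudiobagel.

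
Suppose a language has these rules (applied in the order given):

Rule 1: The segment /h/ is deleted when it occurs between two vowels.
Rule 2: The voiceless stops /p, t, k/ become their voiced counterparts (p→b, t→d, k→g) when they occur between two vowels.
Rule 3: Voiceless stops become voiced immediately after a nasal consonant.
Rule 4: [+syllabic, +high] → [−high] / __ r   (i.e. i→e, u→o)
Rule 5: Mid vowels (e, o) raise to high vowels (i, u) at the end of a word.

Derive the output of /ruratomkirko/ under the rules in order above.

roradomgerku

Rule 1 (intervocalic h-deletion): no segment meets the environment; /ruratomkirko/ is unchanged.
Rule 2 (intervocalic voicing): /t/ is a voiceless stop between vowels /a/ and /o/, so it voices to [d]. /ruratomkirko/ → ruradomkirko.
Rule 3 (post-nasal voicing): /k/ is a voiceless stop immediately after the nasal /m/, so it voices to [g]. /ruradomkirko/ → ruradomgirko.
Rule 4 (pre-rhotic lowering): /u/ is a high vowel immediately before /r/, so it lowers to [o]. /i/ is a high vowel immediately before /r/, so it lowers to [e]. /ruradomgirko/ → roradomgerko.
Rule 5 (final vowel raising): /o/ is a mid vowel in word-final position, so it raises to [u]. /roradomgerko/ → roradomgerku.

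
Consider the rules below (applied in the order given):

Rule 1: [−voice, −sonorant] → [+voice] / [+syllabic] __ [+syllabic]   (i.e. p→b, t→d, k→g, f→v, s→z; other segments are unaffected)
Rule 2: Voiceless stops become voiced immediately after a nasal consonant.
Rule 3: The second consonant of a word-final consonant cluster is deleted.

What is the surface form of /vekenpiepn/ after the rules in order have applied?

vegenbiep

Rule 1 (intervocalic voicing): /k/ is a voiceless obstruent between vowels /e/ and /e/, so it voices to [g]. /vekenpiepn/ → vegenpiepn.
Rule 2 (post-nasal voicing): /p/ is a voiceless stop immediately after the nasal /n/, so it voices to [b]. /vegenpiepn/ → vegenbiepn.
Rule 3 (final cluster simplification): /n/ is the second consonant of a word-final cluster /pn/, so it deletes. /vegenbiepn/ → vegenbiep.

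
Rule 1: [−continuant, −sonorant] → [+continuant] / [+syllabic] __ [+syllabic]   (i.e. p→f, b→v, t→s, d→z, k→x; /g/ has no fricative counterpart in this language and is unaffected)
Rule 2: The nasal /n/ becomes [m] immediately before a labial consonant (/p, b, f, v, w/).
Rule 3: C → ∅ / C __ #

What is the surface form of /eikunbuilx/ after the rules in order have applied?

eixumbuil

Rule 1 (intervocalic spirantization): /k/ is a stop between vowels /i/ and /u/, so it spirantizes to the fricative [x]. /eikunbuilx/ → eixunbuilx.
Rule 2 (nasal place assimilation): /n/ precedes the labial consonant /b/, so it assimilates in place to [m]. /eixunbuilx/ → eixumbuilx.
Rule 3 (final cluster simplification): /x/ is the second consonant of a word-final cluster /lx/, so it deletes. /eixumbuilx/ → eixumbuil.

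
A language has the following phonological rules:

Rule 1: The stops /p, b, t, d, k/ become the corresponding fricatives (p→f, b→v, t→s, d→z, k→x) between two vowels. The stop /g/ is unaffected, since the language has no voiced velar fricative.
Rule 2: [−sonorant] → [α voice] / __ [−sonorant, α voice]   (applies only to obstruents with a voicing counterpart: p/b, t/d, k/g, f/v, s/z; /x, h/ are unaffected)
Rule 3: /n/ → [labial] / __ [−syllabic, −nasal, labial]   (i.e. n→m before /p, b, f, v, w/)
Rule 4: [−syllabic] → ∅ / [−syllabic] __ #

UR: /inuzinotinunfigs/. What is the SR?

inuzinosinumfik

Rule 1 (intervocalic spirantization): /t/ is a stop between vowels /o/ and /i/, so it spirantizes to the fricative [s]. /inuzinotinunfigs/ → inuzinosinunfigs.
Rule 2 (regressive voicing assimilation): /g/ precedes the voiceless obstruent /s/, so it devoices to [k] by assimilation. /inuzinosinunfigs/ → inuzinosinunfiks.
Rule 3 (nasal place assimilation): /n/ precedes the labial consonant /f/, so it assimilates in place to [m]. /inuzinosinunfiks/ → inuzinosinumfiks.
Rule 4 (final cluster simplification): /s/ is the second consonant of a word-final cluster /ks/, so it deletes. /inuzinosinumfiks/ → inuzinosinumfik.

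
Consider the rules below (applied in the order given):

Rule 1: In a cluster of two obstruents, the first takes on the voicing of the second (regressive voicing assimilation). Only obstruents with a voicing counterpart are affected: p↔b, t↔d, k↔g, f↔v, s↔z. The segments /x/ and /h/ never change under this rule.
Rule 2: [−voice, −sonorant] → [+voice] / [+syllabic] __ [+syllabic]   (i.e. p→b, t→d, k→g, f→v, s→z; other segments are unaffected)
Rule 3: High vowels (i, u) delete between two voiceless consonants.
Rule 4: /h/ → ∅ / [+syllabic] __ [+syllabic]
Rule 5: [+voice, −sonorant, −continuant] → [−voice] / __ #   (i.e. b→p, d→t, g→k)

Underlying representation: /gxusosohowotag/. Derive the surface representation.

Rule 1 (regressive voicing assimilation): /g/ precedes the voiceless obstruent /x/, so it devoices to [k] by assimilation. /gxusosohowotag/ → kxusosohowotag.
Rule 2 (intervocalic voicing): /s/ is a voiceless obstruent between vowels /u/ and /o/, so it voices to [z]. /s/ is a voiceless obstruent between vowels /o/ and /o/, so it voices to [z]. /t/ is a voiceless obstruent between vowels /o/ and /a/, so it voices to [d]. /kxusosohowotag/ → kxuzozohowodag.
Rule 3 (high vowel syncope): no segment meets the environment; /kxuzozohowodag/ is unchanged.
Rule 4 (intervocalic h-deletion): /h/ occurs between vowels /o/ and /o/, so it deletes. /kxuzozohowodag/ → kxuzozoowodag.
Rule 5 (final devoicing): /g/ is a voiced stop in word-final position, so it devoices to [k]. /kxuzozoowodag/ → kxuzozoowodak.

kxuzozoowodak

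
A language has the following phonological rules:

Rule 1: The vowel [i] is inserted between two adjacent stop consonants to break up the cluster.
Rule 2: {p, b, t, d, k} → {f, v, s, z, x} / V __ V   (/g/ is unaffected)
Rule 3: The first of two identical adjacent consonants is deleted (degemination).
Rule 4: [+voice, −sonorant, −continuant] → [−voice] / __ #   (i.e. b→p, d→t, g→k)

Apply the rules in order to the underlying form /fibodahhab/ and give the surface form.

fivozahap

Rule 1 (stop-cluster i-epenthesis): no segment meets the environment; /fibodahhab/ is unchanged.
Rule 2 (intervocalic spirantization): /b/ is a stop between vowels /i/ and /o/, so it spirantizes to the fricative [v]. /d/ is a stop between vowels /o/ and /a/, so it spirantizes to the fricative [z]. /fibodahhab/ → fivozahhab.
Rule 3 (degemination): /hh/ is a geminate; the first /h/ deletes. /fivozahhab/ → fivozahab.
Rule 4 (final devoicing): /b/ is a voiced stop in word-final position, so it devoices to [p]. /fivozahab/ → fivozahap.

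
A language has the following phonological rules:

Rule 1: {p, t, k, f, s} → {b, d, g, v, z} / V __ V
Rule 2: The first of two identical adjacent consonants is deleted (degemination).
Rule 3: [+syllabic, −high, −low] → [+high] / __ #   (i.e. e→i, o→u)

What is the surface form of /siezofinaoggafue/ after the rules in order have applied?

Rule 1 (intervocalic voicing): /f/ is a voiceless obstruent between vowels /o/ and /i/, so it voices to [v]. /f/ is a voiceless obstruent between vowels /a/ and /u/, so it voices to [v]. /siezofinaoggafue/ → siezovinaoggavue.
Rule 2 (degemination): /gg/ is a geminate; the first /g/ deletes. /siezovinaoggavue/ → siezovinaogavue.
Rule 3 (final vowel raising): /e/ is a mid vowel in word-final position, so it raises to [i]. /siezovinaogavue/ → siezovinaogavui.

siezovinaogavui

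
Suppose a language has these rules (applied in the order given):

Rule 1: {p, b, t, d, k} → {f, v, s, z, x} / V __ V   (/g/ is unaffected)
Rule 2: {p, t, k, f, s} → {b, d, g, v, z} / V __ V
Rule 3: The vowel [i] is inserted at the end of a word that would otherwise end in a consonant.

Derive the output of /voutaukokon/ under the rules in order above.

Rule 1 (intervocalic spirantization): /t/ is a stop between vowels /u/ and /a/, so it spirantizes to the fricative [s]. /k/ is a stop between vowels /u/ and /o/, so it spirantizes to the fricative [x]. /k/ is a stop between vowels /o/ and /o/, so it spirantizes to the fricative [x]. /voutaukokon/ → vousauxoxon.
Rule 2 (intervocalic voicing): /s/ is a voiceless obstruent between vowels /u/ and /a/, so it voices to [z]. /vousauxoxon/ → vouzauxoxon.
Rule 3 (final i-epenthesis): the form ends in the consonant /n/, so [i] is inserted word-finally. /vouzauxoxon/ → vouzauxoxoni.

vouzauxoxoni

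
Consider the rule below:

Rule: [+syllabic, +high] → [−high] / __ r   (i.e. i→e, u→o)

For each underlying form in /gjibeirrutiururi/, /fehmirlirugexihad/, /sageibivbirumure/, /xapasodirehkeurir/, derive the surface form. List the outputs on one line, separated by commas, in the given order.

/gjibeirrutiururi/: /i/ is a high vowel immediately before /r/, so it lowers to [e]. /u/ is a high vowel immediately before /r/, so it lowers to [o]. /u/ is a high vowel immediately before /r/, so it lowers to [o]. → [gjibeerrutiorori].
/fehmirlirugexihad/: /i/ is a high vowel immediately before /r/, so it lowers to [e]. /i/ is a high vowel immediately before /r/, so it lowers to [e]. → [fehmerlerugexihad].
/sageibivbirumure/: /i/ is a high vowel immediately before /r/, so it lowers to [e]. /u/ is a high vowel immediately before /r/, so it lowers to [o]. → [sageibivberumore].
/xapasodirehkeurir/: /i/ is a high vowel immediately before /r/, so it lowers to [e]. /u/ is a high vowel immediately before /r/, so it lowers to [o]. /i/ is a high vowel immediately before /r/, so it lowers to [e]. → [xapasoderehkeorer].

gjibeerrutiorori, fehmerlerugexihad, sageibivberumore, xapasoderehkeorer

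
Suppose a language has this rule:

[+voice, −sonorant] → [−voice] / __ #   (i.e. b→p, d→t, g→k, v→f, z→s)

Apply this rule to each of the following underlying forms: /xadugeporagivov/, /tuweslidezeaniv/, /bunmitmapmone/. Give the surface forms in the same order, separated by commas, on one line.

xadugeporagivof, tuweslidezeanif, bunmitmapmone

/xadugeporagivov/: /v/ is a voiced obstruent in word-final position, so it devoices to [f]. → [xadugeporagivof].
/tuweslidezeaniv/: /v/ is a voiced obstruent in word-final position, so it devoices to [f]. → [tuweslidezeanif].
/bunmitmapmone/: the rule's environment is not met; surfaces unchanged as [bunmitmapmone].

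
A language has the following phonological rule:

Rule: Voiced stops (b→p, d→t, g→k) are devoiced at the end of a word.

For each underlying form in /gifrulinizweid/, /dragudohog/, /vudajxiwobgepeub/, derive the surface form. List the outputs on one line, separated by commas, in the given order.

gifrulinizweit, dragudohok, vudajxiwobgepeup

/gifrulinizweid/: /d/ is a voiced stop in word-final position, so it devoices to [t]. → [gifrulinizweit].
/dragudohog/: /g/ is a voiced stop in word-final position, so it devoices to [k]. → [dragudohok].
/vudajxiwobgepeub/: /b/ is a voiced stop in word-final position, so it devoices to [p]. → [vudajxiwobgepeup].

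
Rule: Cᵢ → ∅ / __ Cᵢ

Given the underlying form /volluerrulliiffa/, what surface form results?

volueruliifa

/ll/ is a geminate; the first /l/ deletes.
/rr/ is a geminate; the first /r/ deletes.
/ll/ is a geminate; the first /l/ deletes.
/ff/ is a geminate; the first /f/ deletes.
Surface form: [volueruliifa].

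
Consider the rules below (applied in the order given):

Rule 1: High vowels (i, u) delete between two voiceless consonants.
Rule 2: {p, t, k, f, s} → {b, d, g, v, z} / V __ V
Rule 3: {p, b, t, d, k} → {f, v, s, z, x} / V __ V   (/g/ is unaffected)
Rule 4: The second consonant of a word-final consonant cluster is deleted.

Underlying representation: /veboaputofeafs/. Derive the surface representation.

vevoaptoveaf

Rule 1 (high vowel syncope): /u/ is a high vowel flanked by voiceless consonants /p/ and /t/, so it deletes. /veboaputofeafs/ → veboaptofeafs.
Rule 2 (intervocalic voicing): /f/ is a voiceless obstruent between vowels /o/ and /e/, so it voices to [v]. /veboaptofeafs/ → veboaptoveafs.
Rule 3 (intervocalic spirantization): /b/ is a stop between vowels /e/ and /o/, so it spirantizes to the fricative [v]. /veboaptoveafs/ → vevoaptoveafs.
Rule 4 (final cluster simplification): /s/ is the second consonant of a word-final cluster /fs/, so it deletes. /vevoaptoveafs/ → vevoaptoveaf.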